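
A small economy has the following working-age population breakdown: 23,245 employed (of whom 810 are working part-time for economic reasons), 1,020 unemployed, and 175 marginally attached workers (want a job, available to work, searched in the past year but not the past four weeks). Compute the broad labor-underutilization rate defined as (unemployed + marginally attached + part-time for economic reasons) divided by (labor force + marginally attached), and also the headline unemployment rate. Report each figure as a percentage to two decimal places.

Broad underutilization rate ≈ 8.20%; headline unemployment rate ≈ 4.20%.

Labor force = 23,245 + 1,020 = 24,265.
Numerator = 1,020 + 175 + 810 = 2,005.
Denominator = 24,265 + 175 = 24,440.
Broad rate = 2,005 / 24,440 = 8.20%.
Headline unemployment rate = 1,020 / 24,265 = 4.20%.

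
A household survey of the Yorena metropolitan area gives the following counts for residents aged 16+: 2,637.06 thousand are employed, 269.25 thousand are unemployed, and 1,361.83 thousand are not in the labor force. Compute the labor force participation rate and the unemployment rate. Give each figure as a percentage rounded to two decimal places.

Labor force participation rate ≈ 68.09%; unemployment rate ≈ 9.26%.

Labor force = employed + unemployed = 2,637.06 + 269.25 = 2,906.31 thousand.
Working-age population = 2,906.31 + 1,361.83 = 4,268.14 thousand.
Unemployment rate = 269.25 / 2,906.31 = 9.26%.
Labor force participation rate = 2,906.31 / 4,268.14 = 68.09%.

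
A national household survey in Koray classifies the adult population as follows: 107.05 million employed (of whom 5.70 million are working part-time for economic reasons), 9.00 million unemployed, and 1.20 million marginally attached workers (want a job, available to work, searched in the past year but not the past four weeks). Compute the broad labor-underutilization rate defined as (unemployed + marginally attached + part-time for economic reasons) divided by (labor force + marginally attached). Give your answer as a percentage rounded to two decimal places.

Labor force = 107.05 + 9.00 = 116.05 million.
Numerator = 9.00 + 1.20 + 5.70 = 15.90 million.
Denominator = 116.05 + 1.20 = 117.25 million.
Broad rate = 15.90 / 117.25 = 13.56%.

Broad underutilization rate ≈ 13.56%.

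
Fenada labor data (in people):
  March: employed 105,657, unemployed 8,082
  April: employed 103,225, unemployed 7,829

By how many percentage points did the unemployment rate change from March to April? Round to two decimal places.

March: labor force = 105,657 + 8,082 = 113,739; u = 8,082/113,739 = 7.11%.
April: labor force = 103,225 + 7,829 = 111,054; u = 7,829/111,054 = 7.05%.
Change = 7.05% − 7.11% = −0.06 pp.

The unemployment rate changed by −0.06 percentage points.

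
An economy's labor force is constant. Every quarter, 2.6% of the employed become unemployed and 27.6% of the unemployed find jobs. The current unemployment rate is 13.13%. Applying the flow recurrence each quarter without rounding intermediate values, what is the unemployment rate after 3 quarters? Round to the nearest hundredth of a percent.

With a fixed labor force, u_{t+1} = u_t + s·(1−u_t) − f·u_t = u_t·(1−s−f) + s.
Here 1−s−f = 0.698 and s = 0.026.
u_1 = 0.131300 × 0.698 + 0.026 = 0.117647.
u_2 = 0.117647 × 0.698 + 0.026 = 0.108118.
u_3 = 0.108118 × 0.698 + 0.026 = 0.101466.

Unemployment rate after three quarters ≈ 10.15%.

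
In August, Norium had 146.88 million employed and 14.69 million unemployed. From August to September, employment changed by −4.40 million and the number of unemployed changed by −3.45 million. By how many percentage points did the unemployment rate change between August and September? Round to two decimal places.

August: labor force = 146.88 + 14.69 = 161.57; u = 14.69/161.57 = 9.09%.
September: labor force = 142.48 + 11.24 = 153.72; u = 11.24/153.72 = 7.31%.
Change = 7.31% − 9.09% = −1.78 pp.

The unemployment rate changed by −1.78 percentage points.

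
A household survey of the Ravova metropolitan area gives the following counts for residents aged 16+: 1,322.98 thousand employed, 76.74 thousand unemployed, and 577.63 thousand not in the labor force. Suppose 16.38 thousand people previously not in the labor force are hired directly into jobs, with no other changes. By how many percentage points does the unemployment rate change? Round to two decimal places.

The unemployment rate changes by −0.06 percentage points.

Initially, labor force = 1,322.98 + 76.74 = 1,399.72 thousand, so u = 76.74/1,399.72 = 5.48%.
After the change, employed and labor force both rise by 16.38; unemployed unchanged → E = 1,339.36, U = 76.74, labor force = 1,416.10 thousand.
New unemployment rate = 76.74 / 1,416.10 = 5.42%.
Change = 5.42% − 5.48% = −0.06 percentage points.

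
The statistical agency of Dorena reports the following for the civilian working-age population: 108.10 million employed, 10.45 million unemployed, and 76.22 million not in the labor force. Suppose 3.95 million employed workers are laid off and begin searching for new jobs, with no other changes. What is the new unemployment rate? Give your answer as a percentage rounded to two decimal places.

Initially, labor force = 108.10 + 10.45 = 118.55 million, so u = 10.45/118.55 = 8.81%.
After the change, employed falls and unemployed rises by 3.95; labor force unchanged → E = 104.15, U = 14.40, labor force = 118.55 million.
New unemployment rate = 14.40 / 118.55 = 12.15%.

New unemployment rate ≈ 12.15%.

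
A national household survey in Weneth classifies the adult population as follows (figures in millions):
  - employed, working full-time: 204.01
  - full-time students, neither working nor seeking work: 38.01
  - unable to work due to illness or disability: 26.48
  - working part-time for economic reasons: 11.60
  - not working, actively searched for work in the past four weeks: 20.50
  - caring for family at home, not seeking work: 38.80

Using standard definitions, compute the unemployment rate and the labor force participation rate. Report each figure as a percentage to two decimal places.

Employed = 204.01 + 11.60 = 215.61 million (anyone who worked, including part-time for economic reasons, counts as employed).
Unemployed = 20.50 million.
Labor force = 215.61 + 20.50 = 236.11 million.
Not in labor force = 38.01 + 26.48 + 38.80 = 103.29 million (those not working and not actively searching are outside the labor force).
Civilian working-age population = 236.11 + 103.29 = 339.40 million.
Unemployment rate = 20.50 / 236.11 = 8.68%.
Labor force participation rate = 236.11 / 339.40 = 69.57%.

Unemployment rate ≈ 8.68%; labor force participation rate ≈ 69.57%.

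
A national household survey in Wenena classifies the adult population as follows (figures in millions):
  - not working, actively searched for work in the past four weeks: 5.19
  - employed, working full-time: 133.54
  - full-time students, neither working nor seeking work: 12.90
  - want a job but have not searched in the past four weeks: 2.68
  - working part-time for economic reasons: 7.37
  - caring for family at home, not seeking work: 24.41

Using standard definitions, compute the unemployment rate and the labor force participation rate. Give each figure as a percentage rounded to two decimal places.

Unemployment rate ≈ 3.55%; labor force participation rate ≈ 78.51%.

Employed = 133.54 + 7.37 = 140.91 million (anyone who worked, including part-time for economic reasons, counts as employed).
Unemployed = 5.19 million.
Labor force = 140.91 + 5.19 = 146.10 million.
Not in labor force = 12.90 + 2.68 + 24.41 = 39.99 million (those not working and not actively searching are outside the labor force — including those who want a job but have given up searching).
Civilian working-age population = 146.10 + 39.99 = 186.09 million.
Unemployment rate = 5.19 / 146.10 = 3.55%.
Labor force participation rate = 146.10 / 186.09 = 78.51%.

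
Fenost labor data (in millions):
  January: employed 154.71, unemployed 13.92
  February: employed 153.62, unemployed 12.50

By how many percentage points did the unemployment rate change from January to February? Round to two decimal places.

The unemployment rate changed by −0.73 percentage points.

January: labor force = 154.71 + 13.92 = 168.63; u = 13.92/168.63 = 8.25%.
February: labor force = 153.62 + 12.50 = 166.12; u = 12.50/166.12 = 7.52%.
Change = 7.52% − 8.25% = −0.73 pp.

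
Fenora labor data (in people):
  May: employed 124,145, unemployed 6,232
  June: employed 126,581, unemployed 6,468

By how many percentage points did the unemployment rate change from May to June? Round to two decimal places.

May: labor force = 124,145 + 6,232 = 130,377; u = 6,232/130,377 = 4.78%.
June: labor force = 126,581 + 6,468 = 133,049; u = 6,468/133,049 = 4.86%.
Change = 4.86% − 4.78% = +0.08 pp.

The unemployment rate changed by +0.08 percentage points.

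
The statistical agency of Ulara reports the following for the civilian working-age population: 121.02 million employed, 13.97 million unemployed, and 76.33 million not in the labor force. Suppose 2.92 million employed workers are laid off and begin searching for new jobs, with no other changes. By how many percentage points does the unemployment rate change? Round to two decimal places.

Initially, labor force = 121.02 + 13.97 = 134.99 million, so u = 13.97/134.99 = 10.35%.
After the change, employed falls and unemployed rises by 2.92; labor force unchanged → E = 118.10, U = 16.89, labor force = 134.99 million.
New unemployment rate = 16.89 / 134.99 = 12.51%.
Change = 12.51% − 10.35% = +2.16 percentage points.

The unemployment rate changes by +2.16 percentage points.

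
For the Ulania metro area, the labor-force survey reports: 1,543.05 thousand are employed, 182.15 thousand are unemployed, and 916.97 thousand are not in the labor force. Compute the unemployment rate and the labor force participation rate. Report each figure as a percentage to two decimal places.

Unemployment rate ≈ 10.56%; labor force participation rate ≈ 65.29%.

Labor force = employed + unemployed = 1,543.05 + 182.15 = 1,725.20 thousand.
Working-age population = 1,725.20 + 916.97 = 2,642.17 thousand.
Unemployment rate = 182.15 / 1,725.20 = 10.56%.
Labor force participation rate = 1,725.20 / 2,642.17 = 65.29%.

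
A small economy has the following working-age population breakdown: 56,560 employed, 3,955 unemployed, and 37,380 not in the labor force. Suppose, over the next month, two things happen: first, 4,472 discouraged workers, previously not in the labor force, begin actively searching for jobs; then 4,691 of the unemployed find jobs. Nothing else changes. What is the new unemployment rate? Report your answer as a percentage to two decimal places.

Initially, labor force = 56,560 + 3,955 = 60,515, so u = 3,955/60,515 = 6.54%.
After the first change, unemployed and labor force both rise by 4,472 → E = 56,560, U = 8,427, labor force = 64,987.
After the second change, unemployed falls and employed rises by 4,691; labor force unchanged → E = 61,251, U = 3,736, labor force = 64,987.
New unemployment rate = 3,736 / 64,987 = 5.75%.

New unemployment rate ≈ 5.75%.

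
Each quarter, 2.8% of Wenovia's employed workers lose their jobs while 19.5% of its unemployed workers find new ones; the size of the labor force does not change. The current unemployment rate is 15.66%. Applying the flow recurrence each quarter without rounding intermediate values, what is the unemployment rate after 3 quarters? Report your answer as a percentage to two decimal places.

Unemployment rate after three quarters ≈ 14.01%.

With a fixed labor force, u_{t+1} = u_t + s·(1−u_t) − f·u_t = u_t·(1−s−f) + s.
Here 1−s−f = 0.777 and s = 0.028.
u_1 = 0.156600 × 0.777 + 0.028 = 0.149678.
u_2 = 0.149678 × 0.777 + 0.028 = 0.144300.
u_3 = 0.144300 × 0.777 + 0.028 = 0.140121.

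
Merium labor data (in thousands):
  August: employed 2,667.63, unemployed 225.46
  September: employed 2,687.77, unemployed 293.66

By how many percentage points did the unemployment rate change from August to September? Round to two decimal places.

The unemployment rate changed by +2.06 percentage points.

August: labor force = 2,667.63 + 225.46 = 2,893.09; u = 225.46/2,893.09 = 7.79%.
September: labor force = 2,687.77 + 293.66 = 2,981.43; u = 293.66/2,981.43 = 9.85%.
Change = 9.85% − 7.79% = +2.06 pp.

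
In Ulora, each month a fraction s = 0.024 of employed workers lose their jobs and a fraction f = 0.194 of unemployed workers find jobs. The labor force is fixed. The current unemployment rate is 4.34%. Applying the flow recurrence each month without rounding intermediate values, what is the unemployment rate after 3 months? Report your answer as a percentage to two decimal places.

Unemployment rate after three months ≈ 7.82%.

With a fixed labor force, u_{t+1} = u_t + s·(1−u_t) − f·u_t = u_t·(1−s−f) + s.
Here 1−s−f = 0.782 and s = 0.024.
u_1 = 0.043400 × 0.782 + 0.024 = 0.057939.
u_2 = 0.057939 × 0.782 + 0.024 = 0.069308.
u_3 = 0.069308 × 0.782 + 0.024 = 0.078199.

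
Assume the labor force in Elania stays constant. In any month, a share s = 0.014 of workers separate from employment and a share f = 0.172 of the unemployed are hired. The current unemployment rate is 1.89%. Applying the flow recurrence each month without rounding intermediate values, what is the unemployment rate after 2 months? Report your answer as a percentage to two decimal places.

With a fixed labor force, u_{t+1} = u_t + s·(1−u_t) − f·u_t = u_t·(1−s−f) + s.
Here 1−s−f = 0.814 and s = 0.014.
u_1 = 0.018900 × 0.814 + 0.014 = 0.029385.
u_2 = 0.029385 × 0.814 + 0.014 = 0.037919.

Unemployment rate after two months ≈ 3.79%.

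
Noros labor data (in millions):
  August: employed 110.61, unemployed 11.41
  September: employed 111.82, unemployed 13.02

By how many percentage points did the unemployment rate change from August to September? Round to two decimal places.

The unemployment rate changed by +1.08 percentage points.

August: labor force = 110.61 + 11.41 = 122.02; u = 11.41/122.02 = 9.35%.
September: labor force = 111.82 + 13.02 = 124.84; u = 13.02/124.84 = 10.43%.
Change = 10.43% − 9.35% = +1.08 pp.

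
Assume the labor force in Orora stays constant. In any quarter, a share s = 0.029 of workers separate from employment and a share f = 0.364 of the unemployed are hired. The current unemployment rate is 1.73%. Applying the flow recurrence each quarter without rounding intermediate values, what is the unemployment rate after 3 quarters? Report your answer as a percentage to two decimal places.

With a fixed labor force, u_{t+1} = u_t + s·(1−u_t) − f·u_t = u_t·(1−s−f) + s.
Here 1−s−f = 0.607 and s = 0.029.
u_1 = 0.017300 × 0.607 + 0.029 = 0.039501.
u_2 = 0.039501 × 0.607 + 0.029 = 0.052977.
u_3 = 0.052977 × 0.607 + 0.029 = 0.061157.

Unemployment rate after three quarters ≈ 6.12%.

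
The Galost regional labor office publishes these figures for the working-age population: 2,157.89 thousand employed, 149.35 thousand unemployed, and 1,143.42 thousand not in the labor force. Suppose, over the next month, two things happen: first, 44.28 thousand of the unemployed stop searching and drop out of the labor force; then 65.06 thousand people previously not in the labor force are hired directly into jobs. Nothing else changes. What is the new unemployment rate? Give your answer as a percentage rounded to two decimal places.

New unemployment rate ≈ 4.51%.

Initially, labor force = 2,157.89 + 149.35 = 2,307.24 thousand, so u = 149.35/2,307.24 = 6.47%.
After the first change, unemployed and labor force both fall by 44.28 → E = 2,157.89, U = 105.07, labor force = 2,262.96 thousand.
After the second change, employed and labor force both rise by 65.06; unemployed unchanged → E = 2,222.95, U = 105.07, labor force = 2,328.02 thousand.
New unemployment rate = 105.07 / 2,328.02 = 4.51%.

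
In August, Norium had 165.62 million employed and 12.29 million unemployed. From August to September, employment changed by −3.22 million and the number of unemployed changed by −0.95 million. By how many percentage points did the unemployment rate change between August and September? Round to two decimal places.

The unemployment rate changed by −0.38 percentage points.

August: labor force = 165.62 + 12.29 = 177.91; u = 12.29/177.91 = 6.91%.
September: labor force = 162.40 + 11.34 = 173.74; u = 11.34/173.74 = 6.53%.
Change = 6.53% − 6.91% = −0.38 pp.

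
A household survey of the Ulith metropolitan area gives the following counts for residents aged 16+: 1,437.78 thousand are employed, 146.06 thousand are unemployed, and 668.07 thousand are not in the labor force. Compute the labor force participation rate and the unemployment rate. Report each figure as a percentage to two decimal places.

Labor force participation rate ≈ 70.33%; unemployment rate ≈ 9.22%.

Labor force = employed + unemployed = 1,437.78 + 146.06 = 1,583.84 thousand.
Working-age population = 1,583.84 + 668.07 = 2,251.91 thousand.
Unemployment rate = 146.06 / 1,583.84 = 9.22%.
Labor force participation rate = 1,583.84 / 2,251.91 = 70.33%.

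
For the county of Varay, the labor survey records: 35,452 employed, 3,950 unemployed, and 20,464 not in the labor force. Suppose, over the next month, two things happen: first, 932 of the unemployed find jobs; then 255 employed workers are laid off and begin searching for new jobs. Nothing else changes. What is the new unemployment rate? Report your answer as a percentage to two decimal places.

Initially, labor force = 35,452 + 3,950 = 39,402, so u = 3,950/39,402 = 10.02%.
After the first change, unemployed falls and employed rises by 932; labor force unchanged → E = 36,384, U = 3,018, labor force = 39,402.
After the second change, employed falls and unemployed rises by 255; labor force unchanged → E = 36,129, U = 3,273, labor force = 39,402.
New unemployment rate = 3,273 / 39,402 = 8.31%.

New unemployment rate ≈ 8.31%.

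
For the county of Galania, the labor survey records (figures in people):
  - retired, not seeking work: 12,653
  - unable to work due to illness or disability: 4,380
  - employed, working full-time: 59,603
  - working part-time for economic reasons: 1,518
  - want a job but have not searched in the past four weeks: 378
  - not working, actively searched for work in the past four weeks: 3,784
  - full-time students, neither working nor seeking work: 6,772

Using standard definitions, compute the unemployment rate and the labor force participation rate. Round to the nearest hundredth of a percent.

Employed = 59,603 + 1,518 = 61,121 (anyone who worked, including part-time for economic reasons, counts as employed).
Unemployed = 3,784.
Labor force = 61,121 + 3,784 = 64,905.
Not in labor force = 12,653 + 4,380 + 378 + 6,772 = 24,183 (those not working and not actively searching are outside the labor force — including those who want a job but have given up searching).
Civilian working-age population = 64,905 + 24,183 = 89,088.
Unemployment rate = 3,784 / 64,905 = 5.83%.
Labor force participation rate = 64,905 / 89,088 = 72.85%.

Unemployment rate ≈ 5.83%; labor force participation rate ≈ 72.85%.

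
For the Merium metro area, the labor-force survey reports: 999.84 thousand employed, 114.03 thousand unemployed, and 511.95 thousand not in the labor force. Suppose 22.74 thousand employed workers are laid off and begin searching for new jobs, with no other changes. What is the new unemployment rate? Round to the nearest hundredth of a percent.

New unemployment rate ≈ 12.28%.

Initially, labor force = 999.84 + 114.03 = 1,113.87 thousand, so u = 114.03/1,113.87 = 10.24%.
After the change, employed falls and unemployed rises by 22.74; labor force unchanged → E = 977.10, U = 136.77, labor force = 1,113.87 thousand.
New unemployment rate = 136.77 / 1,113.87 = 12.28%.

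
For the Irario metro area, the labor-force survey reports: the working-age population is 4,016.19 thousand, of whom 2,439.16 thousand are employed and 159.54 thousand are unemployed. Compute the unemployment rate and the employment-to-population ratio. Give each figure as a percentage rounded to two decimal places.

Unemployment rate ≈ 6.14%; employment-population ratio ≈ 60.73%.

Labor force = employed + unemployed = 2,439.16 + 159.54 = 2,598.70 thousand.
Unemployment rate = 159.54 / 2,598.70 = 6.14%.
Employment-population ratio = 2,439.16 / 4,016.19 = 60.73%.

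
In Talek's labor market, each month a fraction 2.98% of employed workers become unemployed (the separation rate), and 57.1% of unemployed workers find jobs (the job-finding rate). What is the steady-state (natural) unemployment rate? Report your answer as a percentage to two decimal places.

At steady state the flows balance: s·E = f·U, so U/(E+U) = s/(s+f).
u* = 2.98 / (2.98 + 57.1) = 2.98 / 60.08 = 4.96%.

Steady-state unemployment rate ≈ 4.96%.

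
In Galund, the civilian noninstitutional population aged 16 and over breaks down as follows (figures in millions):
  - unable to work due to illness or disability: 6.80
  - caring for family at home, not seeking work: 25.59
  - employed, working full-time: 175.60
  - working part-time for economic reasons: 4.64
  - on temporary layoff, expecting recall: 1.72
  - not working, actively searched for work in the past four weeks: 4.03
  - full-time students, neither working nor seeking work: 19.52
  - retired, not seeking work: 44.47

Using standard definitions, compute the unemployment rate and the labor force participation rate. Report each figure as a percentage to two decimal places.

Unemployment rate ≈ 3.09%; labor force participation rate ≈ 65.87%.

Employed = 175.60 + 4.64 = 180.24 million (anyone who worked, including part-time for economic reasons, counts as employed).
Unemployed = 1.72 + 4.03 = 5.75 million (jobless and actively searching, or on temporary layoff).
Labor force = 180.24 + 5.75 = 185.99 million.
Not in labor force = 6.80 + 25.59 + 19.52 + 44.47 = 96.38 million (those not working and not actively searching are outside the labor force).
Civilian working-age population = 185.99 + 96.38 = 282.37 million.
Unemployment rate = 5.75 / 185.99 = 3.09%.
Labor force participation rate = 185.99 / 282.37 = 65.87%.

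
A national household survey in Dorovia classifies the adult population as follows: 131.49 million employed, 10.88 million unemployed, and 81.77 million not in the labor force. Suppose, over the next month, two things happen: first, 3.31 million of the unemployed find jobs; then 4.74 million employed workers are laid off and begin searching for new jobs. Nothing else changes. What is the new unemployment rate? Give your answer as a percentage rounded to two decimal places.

Initially, labor force = 131.49 + 10.88 = 142.37 million, so u = 10.88/142.37 = 7.64%.
After the first change, unemployed falls and employed rises by 3.31; labor force unchanged → E = 134.80, U = 7.57, labor force = 142.37 million.
After the second change, employed falls and unemployed rises by 4.74; labor force unchanged → E = 130.06, U = 12.31, labor force = 142.37 million.
New unemployment rate = 12.31 / 142.37 = 8.65%.

New unemployment rate ≈ 8.65%.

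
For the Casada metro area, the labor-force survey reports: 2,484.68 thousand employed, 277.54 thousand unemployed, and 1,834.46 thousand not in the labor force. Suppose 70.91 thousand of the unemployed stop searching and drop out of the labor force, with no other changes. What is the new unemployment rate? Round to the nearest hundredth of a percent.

Initially, labor force = 2,484.68 + 277.54 = 2,762.22 thousand, so u = 277.54/2,762.22 = 10.05%.
After the change, unemployed and labor force both fall by 70.91 → E = 2,484.68, U = 206.63, labor force = 2,691.31 thousand.
New unemployment rate = 206.63 / 2,691.31 = 7.68%.

New unemployment rate ≈ 7.68%.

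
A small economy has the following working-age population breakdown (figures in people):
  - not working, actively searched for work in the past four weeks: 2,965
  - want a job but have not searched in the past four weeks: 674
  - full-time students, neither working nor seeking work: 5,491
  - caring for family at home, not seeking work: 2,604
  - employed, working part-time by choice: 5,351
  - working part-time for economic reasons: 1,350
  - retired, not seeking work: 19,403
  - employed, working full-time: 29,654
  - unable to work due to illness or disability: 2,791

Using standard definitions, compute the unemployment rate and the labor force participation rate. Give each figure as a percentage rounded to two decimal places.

Unemployment rate ≈ 7.54%; labor force participation rate ≈ 55.95%.

Employed = 5,351 + 1,350 + 29,654 = 36,355 (anyone who worked, including part-time for economic reasons, counts as employed).
Unemployed = 2,965.
Labor force = 36,355 + 2,965 = 39,320.
Not in labor force = 674 + 5,491 + 2,604 + 19,403 + 2,791 = 30,963 (those not working and not actively searching are outside the labor force — including those who want a job but have given up searching).
Civilian working-age population = 39,320 + 30,963 = 70,283.
Unemployment rate = 2,965 / 39,320 = 7.54%.
Labor force participation rate = 39,320 / 70,283 = 55.95%.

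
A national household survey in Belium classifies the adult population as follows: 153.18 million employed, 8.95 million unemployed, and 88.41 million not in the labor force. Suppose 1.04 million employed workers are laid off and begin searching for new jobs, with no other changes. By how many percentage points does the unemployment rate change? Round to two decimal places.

Initially, labor force = 153.18 + 8.95 = 162.13 million, so u = 8.95/162.13 = 5.52%.
After the change, employed falls and unemployed rises by 1.04; labor force unchanged → E = 152.14, U = 9.99, labor force = 162.13 million.
New unemployment rate = 9.99 / 162.13 = 6.16%.
Change = 6.16% − 5.52% = +0.64 percentage points.

The unemployment rate changes by +0.64 percentage points.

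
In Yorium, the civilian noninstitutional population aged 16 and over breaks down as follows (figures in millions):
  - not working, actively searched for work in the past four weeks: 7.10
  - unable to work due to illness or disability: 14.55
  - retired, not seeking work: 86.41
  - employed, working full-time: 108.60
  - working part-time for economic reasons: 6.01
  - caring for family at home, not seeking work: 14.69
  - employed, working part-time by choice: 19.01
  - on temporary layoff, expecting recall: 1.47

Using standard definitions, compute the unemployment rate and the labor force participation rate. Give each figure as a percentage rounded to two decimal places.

Unemployment rate ≈ 6.03%; labor force participation rate ≈ 55.15%.

Employed = 108.60 + 6.01 + 19.01 = 133.62 million (anyone who worked, including part-time for economic reasons, counts as employed).
Unemployed = 7.10 + 1.47 = 8.57 million (jobless and actively searching, or on temporary layoff).
Labor force = 133.62 + 8.57 = 142.19 million.
Not in labor force = 14.55 + 86.41 + 14.69 = 115.65 million (those not working and not actively searching are outside the labor force).
Civilian working-age population = 142.19 + 115.65 = 257.84 million.
Unemployment rate = 8.57 / 142.19 = 6.03%.
Labor force participation rate = 142.19 / 257.84 = 55.15%.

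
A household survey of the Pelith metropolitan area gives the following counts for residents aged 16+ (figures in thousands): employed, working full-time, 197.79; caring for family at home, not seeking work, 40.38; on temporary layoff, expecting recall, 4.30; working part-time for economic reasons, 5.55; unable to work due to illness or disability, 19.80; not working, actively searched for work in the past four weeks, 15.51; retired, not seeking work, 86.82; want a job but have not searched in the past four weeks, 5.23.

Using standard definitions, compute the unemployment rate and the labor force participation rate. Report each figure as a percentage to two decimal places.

Employed = 197.79 + 5.55 = 203.34 thousand (anyone who worked, including part-time for economic reasons, counts as employed).
Unemployed = 4.30 + 15.51 = 19.81 thousand (jobless and actively searching, or on temporary layoff).
Labor force = 203.34 + 19.81 = 223.15 thousand.
Not in labor force = 40.38 + 19.80 + 86.82 + 5.23 = 152.23 thousand (those not working and not actively searching are outside the labor force — including those who want a job but have given up searching).
Civilian working-age population = 223.15 + 152.23 = 375.38 thousand.
Unemployment rate = 19.81 / 223.15 = 8.88%.
Labor force participation rate = 223.15 / 375.38 = 59.45%.

Unemployment rate ≈ 8.88%; labor force participation rate ≈ 59.45%.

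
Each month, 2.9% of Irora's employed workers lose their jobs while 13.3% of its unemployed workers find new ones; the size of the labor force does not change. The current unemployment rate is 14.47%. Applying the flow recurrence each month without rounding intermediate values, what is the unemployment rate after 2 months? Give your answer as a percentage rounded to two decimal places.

Unemployment rate after two months ≈ 15.49%.

With a fixed labor force, u_{t+1} = u_t + s·(1−u_t) − f·u_t = u_t·(1−s−f) + s.
Here 1−s−f = 0.838 and s = 0.029.
u_1 = 0.144700 × 0.838 + 0.029 = 0.150259.
u_2 = 0.150259 × 0.838 + 0.029 = 0.154917.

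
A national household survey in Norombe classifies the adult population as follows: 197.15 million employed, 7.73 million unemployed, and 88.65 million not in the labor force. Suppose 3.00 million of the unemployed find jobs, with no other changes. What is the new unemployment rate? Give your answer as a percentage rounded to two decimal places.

New unemployment rate ≈ 2.31%.

Initially, labor force = 197.15 + 7.73 = 204.88 million, so u = 7.73/204.88 = 3.77%.
After the change, unemployed falls and employed rises by 3.00; labor force unchanged → E = 200.15, U = 4.73, labor force = 204.88 million.
New unemployment rate = 4.73 / 204.88 = 2.31%.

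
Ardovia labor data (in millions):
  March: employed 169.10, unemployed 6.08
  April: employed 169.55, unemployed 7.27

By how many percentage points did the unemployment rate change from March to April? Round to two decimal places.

The unemployment rate changed by +0.64 percentage points.

March: labor force = 169.10 + 6.08 = 175.18; u = 6.08/175.18 = 3.47%.
April: labor force = 169.55 + 7.27 = 176.82; u = 7.27/176.82 = 4.11%.
Change = 4.11% − 3.47% = +0.64 pp.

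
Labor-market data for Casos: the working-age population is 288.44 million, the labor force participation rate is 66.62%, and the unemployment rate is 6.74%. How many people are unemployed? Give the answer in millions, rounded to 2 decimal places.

About 12.95 million are unemployed.

Labor force = 0.6662 × 288.44 = 192.16 million.
Unemployed = 0.0674 × 192.16 ≈ 12.95 million.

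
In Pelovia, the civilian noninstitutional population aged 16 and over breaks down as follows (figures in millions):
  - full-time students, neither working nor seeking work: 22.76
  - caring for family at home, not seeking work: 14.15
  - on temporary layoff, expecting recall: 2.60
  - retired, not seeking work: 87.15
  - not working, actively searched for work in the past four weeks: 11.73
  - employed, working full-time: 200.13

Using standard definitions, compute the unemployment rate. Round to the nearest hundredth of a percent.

Unemployment rate ≈ 6.68%.

Employed = 200.13 million.
Unemployed = 2.60 + 11.73 = 14.33 million (jobless and actively searching, or on temporary layoff).
Labor force = 200.13 + 14.33 = 214.46 million.
Unemployment rate = 14.33 / 214.46 = 6.68%.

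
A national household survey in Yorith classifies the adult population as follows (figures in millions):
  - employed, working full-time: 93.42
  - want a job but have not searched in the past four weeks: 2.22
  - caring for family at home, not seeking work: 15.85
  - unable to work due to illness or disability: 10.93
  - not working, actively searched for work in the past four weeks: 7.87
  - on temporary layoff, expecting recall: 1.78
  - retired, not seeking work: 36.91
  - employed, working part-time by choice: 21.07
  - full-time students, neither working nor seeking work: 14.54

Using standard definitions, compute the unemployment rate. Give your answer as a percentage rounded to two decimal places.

Unemployment rate ≈ 7.77%.

Employed = 93.42 + 21.07 = 114.49 million.
Unemployed = 7.87 + 1.78 = 9.65 million (jobless and actively searching, or on temporary layoff).
Labor force = 114.49 + 9.65 = 124.14 million.
Unemployment rate = 9.65 / 124.14 = 7.77%.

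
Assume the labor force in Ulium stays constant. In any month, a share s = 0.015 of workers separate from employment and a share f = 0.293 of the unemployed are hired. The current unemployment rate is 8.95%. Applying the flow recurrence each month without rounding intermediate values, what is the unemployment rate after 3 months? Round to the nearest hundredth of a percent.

With a fixed labor force, u_{t+1} = u_t + s·(1−u_t) − f·u_t = u_t·(1−s−f) + s.
Here 1−s−f = 0.692 and s = 0.015.
u_1 = 0.089500 × 0.692 + 0.015 = 0.076934.
u_2 = 0.076934 × 0.692 + 0.015 = 0.068238.
u_3 = 0.068238 × 0.692 + 0.015 = 0.062221.

Unemployment rate after three months ≈ 6.22%.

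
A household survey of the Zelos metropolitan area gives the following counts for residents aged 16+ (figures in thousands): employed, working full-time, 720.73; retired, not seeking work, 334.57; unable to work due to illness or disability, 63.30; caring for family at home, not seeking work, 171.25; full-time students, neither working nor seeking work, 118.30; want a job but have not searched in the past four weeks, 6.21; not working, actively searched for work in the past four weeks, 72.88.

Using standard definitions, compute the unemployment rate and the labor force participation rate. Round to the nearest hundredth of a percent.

Unemployment rate ≈ 9.18%; labor force participation rate ≈ 53.36%.

Employed = 720.73 thousand.
Unemployed = 72.88 thousand.
Labor force = 720.73 + 72.88 = 793.61 thousand.
Not in labor force = 334.57 + 63.30 + 171.25 + 118.30 + 6.21 = 693.63 thousand (those not working and not actively searching are outside the labor force — including those who want a job but have given up searching).
Civilian working-age population = 793.61 + 693.63 = 1,487.24 thousand.
Unemployment rate = 72.88 / 793.61 = 9.18%.
Labor force participation rate = 793.61 / 1,487.24 = 53.36%.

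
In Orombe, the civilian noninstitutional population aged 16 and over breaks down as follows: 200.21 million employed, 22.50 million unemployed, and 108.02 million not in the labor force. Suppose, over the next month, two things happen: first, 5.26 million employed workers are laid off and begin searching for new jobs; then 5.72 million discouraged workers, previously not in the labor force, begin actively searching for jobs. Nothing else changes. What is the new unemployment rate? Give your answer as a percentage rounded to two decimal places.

New unemployment rate ≈ 14.66%.

Initially, labor force = 200.21 + 22.50 = 222.71 million, so u = 22.50/222.71 = 10.10%.
After the first change, employed falls and unemployed rises by 5.26; labor force unchanged → E = 194.95, U = 27.76, labor force = 222.71 million.
After the second change, unemployed and labor force both rise by 5.72 → E = 194.95, U = 33.48, labor force = 228.43 million.
New unemployment rate = 33.48 / 228.43 = 14.66%.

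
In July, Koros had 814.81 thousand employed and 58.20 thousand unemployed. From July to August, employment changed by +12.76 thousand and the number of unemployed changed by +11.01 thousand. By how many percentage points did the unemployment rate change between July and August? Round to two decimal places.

The unemployment rate changed by +1.05 percentage points.

July: labor force = 814.81 + 58.20 = 873.01; u = 58.20/873.01 = 6.67%.
August: labor force = 827.57 + 69.21 = 896.78; u = 69.21/896.78 = 7.72%.
Change = 7.72% − 6.67% = +1.05 pp.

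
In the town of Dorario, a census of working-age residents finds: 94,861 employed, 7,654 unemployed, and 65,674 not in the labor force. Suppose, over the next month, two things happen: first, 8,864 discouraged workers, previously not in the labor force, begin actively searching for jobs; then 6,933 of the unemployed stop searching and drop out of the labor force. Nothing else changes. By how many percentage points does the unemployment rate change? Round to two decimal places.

Initially, labor force = 94,861 + 7,654 = 102,515, so u = 7,654/102,515 = 7.47%.
After the first change, unemployed and labor force both rise by 8,864 → E = 94,861, U = 16,518, labor force = 111,379.
After the second change, unemployed and labor force both fall by 6,933 → E = 94,861, U = 9,585, labor force = 104,446.
New unemployment rate = 9,585 / 104,446 = 9.18%.
Change = 9.18% − 7.47% = +1.71 percentage points.

The unemployment rate changes by +1.71 percentage points.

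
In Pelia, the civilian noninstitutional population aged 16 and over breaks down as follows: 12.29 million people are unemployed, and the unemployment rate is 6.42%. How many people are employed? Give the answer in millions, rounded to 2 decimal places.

Labor force = U / u = 12.29 / 0.0642 ≈ 191.43 million.
Employed = labor force − unemployed = 191.43 − 12.29 = 179.14 million.

About 179.14 million are employed.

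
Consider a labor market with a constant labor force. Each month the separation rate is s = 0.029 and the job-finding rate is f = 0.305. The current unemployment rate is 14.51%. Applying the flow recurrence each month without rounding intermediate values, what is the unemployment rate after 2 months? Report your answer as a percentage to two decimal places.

With a fixed labor force, u_{t+1} = u_t + s·(1−u_t) − f·u_t = u_t·(1−s−f) + s.
Here 1−s−f = 0.666 and s = 0.029.
u_1 = 0.145100 × 0.666 + 0.029 = 0.125637.
u_2 = 0.125637 × 0.666 + 0.029 = 0.112674.

Unemployment rate after two months ≈ 11.27%.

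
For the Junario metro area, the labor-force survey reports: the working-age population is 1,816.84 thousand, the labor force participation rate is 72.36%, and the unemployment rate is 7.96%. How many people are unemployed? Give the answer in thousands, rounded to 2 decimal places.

Labor force = 0.7236 × 1,816.84 = 1,314.67 thousand.
Unemployed = 0.0796 × 1,314.67 ≈ 104.65 thousand.

About 104.65 thousand are unemployed.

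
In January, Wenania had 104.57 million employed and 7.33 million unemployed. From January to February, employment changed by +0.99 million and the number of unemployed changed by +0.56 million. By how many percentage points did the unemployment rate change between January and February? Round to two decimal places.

The unemployment rate changed by +0.40 percentage points.

January: labor force = 104.57 + 7.33 = 111.90; u = 7.33/111.90 = 6.55%.
February: labor force = 105.56 + 7.89 = 113.45; u = 7.89/113.45 = 6.95%.
Change = 6.95% − 6.55% = +0.40 pp.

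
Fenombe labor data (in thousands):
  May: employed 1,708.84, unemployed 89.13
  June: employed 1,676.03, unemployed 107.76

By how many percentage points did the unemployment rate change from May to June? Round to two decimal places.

May: labor force = 1,708.84 + 89.13 = 1,797.97; u = 89.13/1,797.97 = 4.96%.
June: labor force = 1,676.03 + 107.76 = 1,783.79; u = 107.76/1,783.79 = 6.04%.
Change = 6.04% − 4.96% = +1.08 pp.

The unemployment rate changed by +1.08 percentage points.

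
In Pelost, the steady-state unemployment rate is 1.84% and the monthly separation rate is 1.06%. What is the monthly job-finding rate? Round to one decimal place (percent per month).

From u* = s/(s+f): f = s·(1−u)/u.
f = 1.06 × (1 − 0.0184) / 0.0184 = 1.0405 / 0.0184 ≈ 56.5% per month.

Job-finding rate ≈ 56.5% per month.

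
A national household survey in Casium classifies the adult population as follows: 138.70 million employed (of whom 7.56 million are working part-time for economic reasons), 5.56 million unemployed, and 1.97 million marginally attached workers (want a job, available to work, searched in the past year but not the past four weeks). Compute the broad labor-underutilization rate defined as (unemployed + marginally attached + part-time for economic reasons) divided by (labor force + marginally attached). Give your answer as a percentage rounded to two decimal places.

Broad underutilization rate ≈ 10.32%.

Labor force = 138.70 + 5.56 = 144.26 million.
Numerator = 5.56 + 1.97 + 7.56 = 15.09 million.
Denominator = 144.26 + 1.97 = 146.23 million.
Broad rate = 15.09 / 146.23 = 10.32%.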